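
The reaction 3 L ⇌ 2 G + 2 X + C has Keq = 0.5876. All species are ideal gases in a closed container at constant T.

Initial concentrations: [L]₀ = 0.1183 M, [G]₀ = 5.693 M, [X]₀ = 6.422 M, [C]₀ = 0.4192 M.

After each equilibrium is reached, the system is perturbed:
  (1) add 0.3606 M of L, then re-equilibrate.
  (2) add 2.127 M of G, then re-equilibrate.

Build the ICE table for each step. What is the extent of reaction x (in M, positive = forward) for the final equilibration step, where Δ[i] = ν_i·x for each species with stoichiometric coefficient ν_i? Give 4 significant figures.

Q₀ = 3.3845e+05 vs Keq = 0.5876 ⇒ Q>K, reverse
Step 1:
                    L           G           X           C
  init         0.1183       5.693       6.422      0.4192
  Δ             1.251     -0.8343     -0.8343     -0.4172
  eq             1.37       4.859       5.588    0.002049
  solve Keq expr → x = -0.4172; check Q = 0.5876
Then add 0.3606 M of L.
Step 2:
                    L           G           X           C
  init           1.73       4.859       5.588    0.002049
  Δ         -0.006076    0.004051    0.004051    0.002025
  eq            1.724       4.863       5.592    0.004074
  solve Keq expr → x = 0.002025; check Q = 0.5876
Then add 2.127 M of G.
Step 3:
                    L           G           X           C
  init          1.724        6.99       5.592    0.004074
  Δ          0.006227   -0.004151   -0.004151   -0.002076
  eq            1.731       6.986       5.588    0.001999
  solve Keq expr → x = -0.002076; check Q = 0.5876

x = -0.002076 M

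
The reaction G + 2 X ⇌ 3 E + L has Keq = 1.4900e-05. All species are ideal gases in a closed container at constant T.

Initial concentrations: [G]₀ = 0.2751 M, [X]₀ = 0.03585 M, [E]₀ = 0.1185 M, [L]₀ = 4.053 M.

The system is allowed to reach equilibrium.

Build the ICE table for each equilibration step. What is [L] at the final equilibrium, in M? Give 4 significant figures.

[L]_eq = 4.014 M

Q₀ = 19.07 vs Keq = 1.4900e-05 ⇒ Q>K, reverse
Step 1:
                   G          X          E          L
  I           0.2751    0.03585     0.1185      4.053
  C          0.03868    0.07736     -0.116   -0.03868
  E           0.3138     0.1132   0.002462      4.014
  solve Keq expr → x = -0.03868; check Q = 1.4900e-05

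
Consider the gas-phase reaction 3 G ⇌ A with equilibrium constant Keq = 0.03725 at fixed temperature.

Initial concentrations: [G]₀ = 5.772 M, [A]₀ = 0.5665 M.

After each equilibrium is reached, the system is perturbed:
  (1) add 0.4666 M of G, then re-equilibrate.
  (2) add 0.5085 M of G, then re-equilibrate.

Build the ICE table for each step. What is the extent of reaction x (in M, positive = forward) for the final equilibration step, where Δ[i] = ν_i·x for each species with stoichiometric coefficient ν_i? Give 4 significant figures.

x = 0.136 M

Q₀ = 0.002946 vs Keq = 0.03725 ⇒ Q<K, forward
Step 1:
                  G         A
  Initial     5.772    0.5665
  Change     -2.439    0.8129
  Equil       3.333     1.379
  solve Keq expr → x = 0.8129; check Q = 0.03725
Then add 0.4666 M of G.
Step 2:
                  G         A
  Initial       3.8     1.379
  Change    -0.3701    0.1234
  Equil        3.43     1.503
  solve Keq expr → x = 0.1234; check Q = 0.03725
Then add 0.5085 M of G.
Step 3:
                  G         A
  Initial     3.938     1.503
  Change     -0.408     0.136
  Equil        3.53     1.639
  solve Keq expr → x = 0.136; check Q = 0.03725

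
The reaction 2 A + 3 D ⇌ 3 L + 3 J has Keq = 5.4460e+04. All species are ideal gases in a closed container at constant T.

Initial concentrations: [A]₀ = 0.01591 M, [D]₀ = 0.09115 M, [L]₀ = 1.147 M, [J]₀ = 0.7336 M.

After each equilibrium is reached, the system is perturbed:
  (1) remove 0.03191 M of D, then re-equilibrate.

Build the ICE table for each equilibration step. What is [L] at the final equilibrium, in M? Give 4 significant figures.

Q₀ = 3.1078e+06 vs Keq = 5.4460e+04 ⇒ Q>K, reverse
Step 1:
                  A         D         L         J
  init      0.01591   0.09115     1.147    0.7336
  Δ         0.03488   0.05232  -0.05232  -0.05232
  eq        0.05079    0.1435     1.095    0.6813
  solve Keq expr → x = -0.01744; check Q = 5.4460e+04
Then remove 0.03191 M of D.
Step 2:
                  A         D         L         J
  init      0.05079    0.1116     1.095    0.6813
  Δ        0.008856   0.01328  -0.01328  -0.01328
  eq        0.05964    0.1248     1.081     0.668
  solve Keq expr → x = -0.004428; check Q = 5.4460e+04

[L]_eq = 1.081 M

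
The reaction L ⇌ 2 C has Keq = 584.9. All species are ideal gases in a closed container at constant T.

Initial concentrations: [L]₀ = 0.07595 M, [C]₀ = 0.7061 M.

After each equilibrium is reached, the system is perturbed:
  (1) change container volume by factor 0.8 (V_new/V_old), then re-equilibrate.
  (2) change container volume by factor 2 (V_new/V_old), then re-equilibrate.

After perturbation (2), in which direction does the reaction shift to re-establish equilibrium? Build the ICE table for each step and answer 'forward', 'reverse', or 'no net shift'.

Q₀ = 6.565 vs Keq = 584.9 ⇒ Q<K, forward
Step 1:
                  L         C
  Initial   0.07595    0.7061
  Change    -0.0747    0.1494
  Equil    0.001251    0.8555
  solve Keq expr → x = 0.0747; check Q = 584.9
Then change container volume by factor 0.8 (V_new/V_old).
Step 2:
                  L         C
  Initial  0.001564     1.069
  Change  3.8819e-04 -7.7638e-04
  Equil    0.001952     1.069
  solve Keq expr → x = -3.8819e-04; check Q = 584.9
Then change container volume by factor 2 (V_new/V_old).
Step 3:
                  L         C
  Initial 9.7615e-04    0.5343
  Change  -4.8629e-04 9.7259e-04
  Equil   4.8985e-04    0.5353
  solve Keq expr → x = 4.8629e-04; check Q = 584.9

Direction: forward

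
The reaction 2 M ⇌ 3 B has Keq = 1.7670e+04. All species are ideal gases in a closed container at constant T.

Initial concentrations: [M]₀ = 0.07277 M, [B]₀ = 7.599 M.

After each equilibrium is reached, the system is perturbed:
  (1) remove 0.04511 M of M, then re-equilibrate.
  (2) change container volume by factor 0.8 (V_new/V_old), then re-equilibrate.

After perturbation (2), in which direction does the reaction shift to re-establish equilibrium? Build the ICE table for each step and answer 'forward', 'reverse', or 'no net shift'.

Direction: reverse

Q₀ = 8.2864e+04 vs Keq = 1.7670e+04 ⇒ Q>K, reverse
Step 1:
                    M           B
  I           0.07277       7.599
  C           0.08105     -0.1216
  E            0.1538       7.477
  solve Keq expr → x = -0.04052; check Q = 1.7670e+04
Then remove 0.04511 M of M.
Step 2:
                    M           B
  I            0.1087       7.477
  C           0.04312    -0.06468
  E            0.1518       7.413
  solve Keq expr → x = -0.02156; check Q = 1.7670e+04
Then change container volume by factor 0.8 (V_new/V_old).
Step 3:
                    M           B
  I            0.1898       9.266
  C            0.0213    -0.03196
  E            0.2111       9.234
  solve Keq expr → x = -0.01065; check Q = 1.7670e+04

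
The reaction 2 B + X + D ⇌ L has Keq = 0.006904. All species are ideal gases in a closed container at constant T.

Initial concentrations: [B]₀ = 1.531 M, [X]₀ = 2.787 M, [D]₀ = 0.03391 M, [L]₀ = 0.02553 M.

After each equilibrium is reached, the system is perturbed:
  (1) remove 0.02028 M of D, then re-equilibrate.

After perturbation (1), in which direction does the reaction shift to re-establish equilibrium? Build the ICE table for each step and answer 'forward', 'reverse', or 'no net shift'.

Q₀ = 0.1152 vs Keq = 0.006904 ⇒ Q>K, reverse
Step 1:
                   B          X          D          L
  Initial      1.531      2.787    0.03391    0.02553
  Change     0.04559     0.0228     0.0228    -0.0228
  Equil        1.577       2.81    0.05671   0.002734
  solve Keq expr → x = -0.0228; check Q = 0.006904
Then remove 0.02028 M of D.
Step 2:
                   B          X          D          L
  Initial      1.577       2.81    0.03643   0.002734
  Change    0.001857 9.2827e-04 9.2827e-04 -9.2827e-04
  Equil        1.578      2.811    0.03735   0.001806
  solve Keq expr → x = -9.2827e-04; check Q = 0.006904

Direction: reverse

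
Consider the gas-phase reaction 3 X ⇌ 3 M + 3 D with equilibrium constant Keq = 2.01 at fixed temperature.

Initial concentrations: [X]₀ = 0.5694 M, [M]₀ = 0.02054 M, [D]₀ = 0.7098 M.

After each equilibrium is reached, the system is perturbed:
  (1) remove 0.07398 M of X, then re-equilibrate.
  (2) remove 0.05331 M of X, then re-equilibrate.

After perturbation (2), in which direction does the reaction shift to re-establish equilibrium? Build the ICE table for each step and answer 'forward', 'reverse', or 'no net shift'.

Q₀ = 1.6786e-05 vs Keq = 2.01 ⇒ Q<K, forward
Step 1:
                    X           M           D
  init         0.5694     0.02054      0.7098
  Δ           -0.3063      0.3063      0.3063
  eq           0.2631      0.3268       1.016
  solve Keq expr → x = 0.1021; check Q = 2.01
Then remove 0.07398 M of X.
Step 2:
                    X           M           D
  init         0.1891      0.3268       1.016
  Δ           0.03635    -0.03635    -0.03635
  eq           0.2255      0.2905      0.9797
  solve Keq expr → x = -0.01212; check Q = 2.01
Then remove 0.05331 M of X.
Step 3:
                    X           M           D
  init         0.1722      0.2905      0.9797
  Δ           0.02685    -0.02685    -0.02685
  eq            0.199      0.2636      0.9529
  solve Keq expr → x = -0.008951; check Q = 2.01

Direction: reverse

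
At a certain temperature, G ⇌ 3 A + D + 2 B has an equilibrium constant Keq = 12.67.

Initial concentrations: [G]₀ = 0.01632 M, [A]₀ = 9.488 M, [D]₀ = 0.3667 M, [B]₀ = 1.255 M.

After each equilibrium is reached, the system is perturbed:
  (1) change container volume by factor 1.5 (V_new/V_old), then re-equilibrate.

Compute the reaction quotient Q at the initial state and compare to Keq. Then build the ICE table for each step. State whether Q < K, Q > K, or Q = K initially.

Q₀ = 3.0228e+04; Q > K (proceeds reverse)

Q₀ = 3.0228e+04 vs Keq = 12.67 ⇒ Q>K, reverse
Step 1:
                    G           A           D           B
  Initial     0.01632       9.488      0.3667       1.255
  Change       0.3434       -1.03     -0.3434     -0.6867
  Equil        0.3597       8.458     0.02333      0.5683
  solve Keq expr → x = -0.3434; check Q = 12.67
Then change container volume by factor 1.5 (V_new/V_old).
Step 2:
                    G           A           D           B
  Initial      0.2398       5.639     0.01555      0.3788
  Change     -0.04384      0.1315     0.04384     0.08767
  Equil         0.196        5.77     0.05939      0.4665
  solve Keq expr → x = 0.04384; check Q = 12.67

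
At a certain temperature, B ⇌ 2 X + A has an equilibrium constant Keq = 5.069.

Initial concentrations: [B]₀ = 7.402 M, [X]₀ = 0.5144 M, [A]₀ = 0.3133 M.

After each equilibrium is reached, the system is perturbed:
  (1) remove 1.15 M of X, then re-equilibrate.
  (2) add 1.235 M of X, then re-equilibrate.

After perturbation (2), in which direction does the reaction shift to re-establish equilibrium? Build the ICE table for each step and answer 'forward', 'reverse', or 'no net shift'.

Q₀ = 0.0112 vs Keq = 5.069 ⇒ Q<K, forward
Step 1:
                  B         X         A
  init        7.402    0.5144    0.3133
  Δ          -1.662     3.324     1.662
  eq           5.74     3.838     1.975
  solve Keq expr → x = 1.662; check Q = 5.069
Then remove 1.15 M of X.
Step 2:
                  B         X         A
  init         5.74     2.688     1.975
  Δ          -0.363    0.7261     0.363
  eq          5.377     3.414     2.338
  solve Keq expr → x = 0.363; check Q = 5.069
Then add 1.235 M of X.
Step 3:
                  B         X         A
  init        5.377     4.649     2.338
  Δ          0.3887   -0.7773   -0.3887
  eq          5.766     3.872      1.95
  solve Keq expr → x = -0.3887; check Q = 5.069

Direction: reverse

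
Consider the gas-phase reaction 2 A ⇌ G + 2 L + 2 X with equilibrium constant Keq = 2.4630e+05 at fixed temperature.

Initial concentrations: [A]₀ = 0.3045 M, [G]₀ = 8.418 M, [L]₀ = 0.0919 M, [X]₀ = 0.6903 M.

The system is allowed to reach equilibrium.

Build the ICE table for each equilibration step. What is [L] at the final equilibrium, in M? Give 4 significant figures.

Q₀ = 0.3654 vs Keq = 2.4630e+05 ⇒ Q<K, forward
Step 1:
                   A          G          L          X
  init        0.3045      8.418     0.0919     0.6903
  Δ          -0.3022     0.1511     0.3022     0.3022
  eq        0.002307      8.569     0.3941     0.9925
  solve Keq expr → x = 0.1511; check Q = 2.4630e+05

[L]_eq = 0.3941 M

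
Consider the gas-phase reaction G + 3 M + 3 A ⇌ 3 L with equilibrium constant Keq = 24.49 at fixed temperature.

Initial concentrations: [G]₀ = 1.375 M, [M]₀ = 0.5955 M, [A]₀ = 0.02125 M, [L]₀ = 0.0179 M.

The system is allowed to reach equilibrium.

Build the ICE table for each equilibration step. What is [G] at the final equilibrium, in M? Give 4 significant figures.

Q₀ = 2.058 vs Keq = 24.49 ⇒ Q<K, forward
Step 1:
                   G          M          A          L
  I            1.375     0.5955    0.02125     0.0179
  C        -0.002578  -0.007735  -0.007735   0.007735
  E            1.372     0.5878    0.01351    0.02564
  solve Keq expr → x = 0.002578; check Q = 24.49

[G]_eq = 1.372 M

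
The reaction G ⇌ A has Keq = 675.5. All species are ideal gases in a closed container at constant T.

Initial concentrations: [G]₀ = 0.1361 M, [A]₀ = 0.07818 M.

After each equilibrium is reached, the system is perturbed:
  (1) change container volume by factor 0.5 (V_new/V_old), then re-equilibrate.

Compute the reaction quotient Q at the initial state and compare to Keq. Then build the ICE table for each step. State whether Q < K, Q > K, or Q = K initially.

Q₀ = 0.5744 vs Keq = 675.5 ⇒ Q<K, forward
Step 1:
                    G           A
  Initial      0.1361     0.07818
  Change      -0.1358      0.1358
  Equil    3.1675e-04       0.214
  solve Keq expr → x = 0.1358; check Q = 675.5
Then change container volume by factor 0.5 (V_new/V_old).
Step 2:
                    G           A
  Initial  6.3350e-04      0.4279
  Change            0           0
  Equil    6.3350e-04      0.4279
  solve Keq expr → x = 0; check Q = 675.5

Q₀ = 0.5744; Q < K (proceeds forward)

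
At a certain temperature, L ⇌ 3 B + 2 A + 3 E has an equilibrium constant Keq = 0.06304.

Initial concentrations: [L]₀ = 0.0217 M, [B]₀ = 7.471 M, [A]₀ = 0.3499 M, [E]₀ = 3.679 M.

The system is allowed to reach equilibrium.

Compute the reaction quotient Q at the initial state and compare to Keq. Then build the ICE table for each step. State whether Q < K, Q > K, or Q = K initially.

Q₀ = 1.1715e+05 vs Keq = 0.06304 ⇒ Q>K, reverse
Step 1:
                  L         B         A         E
  init       0.0217     7.471    0.3499     3.679
  Δ          0.1744   -0.5232   -0.3488   -0.5232
  eq         0.1961     6.948  0.001083     3.156
  solve Keq expr → x = -0.1744; check Q = 0.06304

Q₀ = 1.1715e+05; Q > K (proceeds reverse)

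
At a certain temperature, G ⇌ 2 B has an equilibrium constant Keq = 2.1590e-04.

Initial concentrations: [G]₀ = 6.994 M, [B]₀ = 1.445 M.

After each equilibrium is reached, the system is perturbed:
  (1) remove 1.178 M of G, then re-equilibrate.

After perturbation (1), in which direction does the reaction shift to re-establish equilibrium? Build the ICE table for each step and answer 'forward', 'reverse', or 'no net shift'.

Direction: reverse

Q₀ = 0.2985 vs Keq = 2.1590e-04 ⇒ Q>K, reverse
Step 1:
                   G          B
  I            6.994      1.445
  C           0.7021     -1.404
  E            7.696    0.04076
  solve Keq expr → x = -0.7021; check Q = 2.1590e-04
Then remove 1.178 M of G.
Step 2:
                   G          B
  I            6.518    0.04076
  C         0.001622  -0.003244
  E             6.52    0.03752
  solve Keq expr → x = -0.001622; check Q = 2.1590e-04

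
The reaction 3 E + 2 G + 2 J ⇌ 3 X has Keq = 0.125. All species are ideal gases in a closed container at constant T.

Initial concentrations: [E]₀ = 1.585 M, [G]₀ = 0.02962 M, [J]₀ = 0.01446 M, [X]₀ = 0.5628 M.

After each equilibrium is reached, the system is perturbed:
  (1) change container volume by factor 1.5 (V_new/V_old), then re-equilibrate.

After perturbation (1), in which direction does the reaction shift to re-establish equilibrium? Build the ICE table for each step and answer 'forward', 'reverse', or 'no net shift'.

Direction: reverse

Q₀ = 2.4404e+05 vs Keq = 0.125 ⇒ Q>K, reverse
Step 1:
                   E          G          J          X
  I            1.585    0.02962    0.01446     0.5628
  C           0.3841     0.2561     0.2561    -0.3841
  E            1.969     0.2857     0.2706     0.1787
  solve Keq expr → x = -0.128; check Q = 0.125
Then change container volume by factor 1.5 (V_new/V_old).
Step 2:
                   E          G          J          X
  I            1.313     0.1905     0.1804     0.1191
  C          0.03549    0.02366    0.02366   -0.03549
  E            1.348     0.2141      0.204    0.08362
  solve Keq expr → x = -0.01183; check Q = 0.125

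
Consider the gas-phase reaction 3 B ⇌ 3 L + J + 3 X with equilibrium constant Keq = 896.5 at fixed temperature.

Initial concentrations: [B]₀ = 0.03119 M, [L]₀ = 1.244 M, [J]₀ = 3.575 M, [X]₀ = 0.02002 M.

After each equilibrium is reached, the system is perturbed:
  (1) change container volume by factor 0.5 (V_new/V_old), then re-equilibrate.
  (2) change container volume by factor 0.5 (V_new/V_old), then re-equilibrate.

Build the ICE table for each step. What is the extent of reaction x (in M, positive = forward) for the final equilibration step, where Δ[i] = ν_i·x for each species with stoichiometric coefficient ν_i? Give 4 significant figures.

Q₀ = 1.82 vs Keq = 896.5 ⇒ Q<K, forward
Step 1:
                  B         L         J         X
  I         0.03119     1.244     3.575   0.02002
  C        -0.02262   0.02262   0.00754   0.02262
  E         0.00857     1.267     3.583   0.04264
  solve Keq expr → x = 0.00754; check Q = 896.5
Then change container volume by factor 0.5 (V_new/V_old).
Step 2:
                  B         L         J         X
  I         0.01714     2.533     7.165   0.08528
  C         0.01713  -0.01713 -0.005711  -0.01713
  E         0.03427     2.516     7.159   0.06815
  solve Keq expr → x = -0.005711; check Q = 896.5
Then change container volume by factor 0.5 (V_new/V_old).
Step 3:
                  B         L         J         X
  I         0.06855     5.032     14.32    0.1363
  C         0.04547  -0.04547  -0.01516  -0.04547
  E           0.114     4.987      14.3   0.09082
  solve Keq expr → x = -0.01516; check Q = 896.5

x = -0.01516 M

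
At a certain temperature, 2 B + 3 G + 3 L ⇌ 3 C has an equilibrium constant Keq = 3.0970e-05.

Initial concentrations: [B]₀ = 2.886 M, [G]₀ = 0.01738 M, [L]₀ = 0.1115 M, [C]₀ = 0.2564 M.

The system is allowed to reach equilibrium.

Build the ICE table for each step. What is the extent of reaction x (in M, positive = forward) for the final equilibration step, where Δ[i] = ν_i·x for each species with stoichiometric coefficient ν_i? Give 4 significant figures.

Q₀ = 2.7809e+05 vs Keq = 3.0970e-05 ⇒ Q>K, reverse
Step 1:
                    B           G           L           C
  I             2.886     0.01738      0.1115      0.2564
  C            0.1667        0.25        0.25       -0.25
  E             3.053      0.2674      0.3615    0.006388
  solve Keq expr → x = -0.08334; check Q = 3.0970e-05

x = -0.08334 M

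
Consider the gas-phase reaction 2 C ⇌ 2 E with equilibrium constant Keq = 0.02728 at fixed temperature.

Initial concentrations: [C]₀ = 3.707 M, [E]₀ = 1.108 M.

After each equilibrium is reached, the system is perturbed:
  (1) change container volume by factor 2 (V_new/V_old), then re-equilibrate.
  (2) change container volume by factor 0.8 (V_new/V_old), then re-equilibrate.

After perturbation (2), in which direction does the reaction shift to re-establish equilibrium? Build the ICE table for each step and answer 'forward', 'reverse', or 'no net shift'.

Direction: no net shift

Q₀ = 0.08934 vs Keq = 0.02728 ⇒ Q>K, reverse
Step 1:
                   C          E
  init         3.707      1.108
  Δ           0.4255    -0.4255
  eq           4.132     0.6825
  solve Keq expr → x = -0.2127; check Q = 0.02728
Then change container volume by factor 2 (V_new/V_old).
Step 2:
                   C          E
  init         2.066     0.3413
  Δ                0          0
  eq           2.066     0.3413
  solve Keq expr → x = 0; check Q = 0.02728
Then change container volume by factor 0.8 (V_new/V_old).
Step 3:
                   C          E
  init         2.583     0.4266
  Δ                0          0
  eq           2.583     0.4266
  solve Keq expr → x = 0; check Q = 0.02728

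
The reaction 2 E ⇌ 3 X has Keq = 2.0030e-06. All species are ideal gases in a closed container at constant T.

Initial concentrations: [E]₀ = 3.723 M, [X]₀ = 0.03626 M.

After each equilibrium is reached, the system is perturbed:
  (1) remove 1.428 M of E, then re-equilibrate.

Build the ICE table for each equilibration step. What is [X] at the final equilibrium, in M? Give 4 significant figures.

[X]_eq = 0.02199 M

Q₀ = 3.4395e-06 vs Keq = 2.0030e-06 ⇒ Q>K, reverse
Step 1:
                  E         X
  Initial     3.723   0.03626
  Change   0.003972 -0.005958
  Equil       3.727    0.0303
  solve Keq expr → x = -0.001986; check Q = 2.0030e-06
Then remove 1.428 M of E.
Step 2:
                  E         X
  Initial     2.299    0.0303
  Change   0.005539 -0.008309
  Equil       2.305   0.02199
  solve Keq expr → x = -0.00277; check Q = 2.0030e-06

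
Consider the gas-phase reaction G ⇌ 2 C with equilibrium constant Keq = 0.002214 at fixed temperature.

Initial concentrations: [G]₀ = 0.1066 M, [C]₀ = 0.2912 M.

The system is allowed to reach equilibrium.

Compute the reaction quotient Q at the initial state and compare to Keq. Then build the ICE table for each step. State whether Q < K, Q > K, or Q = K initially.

Q₀ = 0.7955 vs Keq = 0.002214 ⇒ Q>K, reverse
Step 1:
                  G         C
  Initial    0.1066    0.2912
  Change     0.1341   -0.2681
  Equil      0.2407   0.02308
  solve Keq expr → x = -0.1341; check Q = 0.002214

Q₀ = 0.7955; Q > K (proceeds reverse)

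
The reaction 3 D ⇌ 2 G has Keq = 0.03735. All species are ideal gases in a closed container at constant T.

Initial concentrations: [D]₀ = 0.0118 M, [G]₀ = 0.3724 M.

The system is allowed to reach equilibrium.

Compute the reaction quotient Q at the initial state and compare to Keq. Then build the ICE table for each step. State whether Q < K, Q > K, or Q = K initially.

Q₀ = 8.4406e+04 vs Keq = 0.03735 ⇒ Q>K, reverse
Step 1:
                   D          G
  init        0.0118     0.3724
  Δ           0.4636    -0.3091
  eq          0.4754    0.06334
  solve Keq expr → x = -0.1545; check Q = 0.03735

Q₀ = 8.4406e+04; Q > K (proceeds reverse)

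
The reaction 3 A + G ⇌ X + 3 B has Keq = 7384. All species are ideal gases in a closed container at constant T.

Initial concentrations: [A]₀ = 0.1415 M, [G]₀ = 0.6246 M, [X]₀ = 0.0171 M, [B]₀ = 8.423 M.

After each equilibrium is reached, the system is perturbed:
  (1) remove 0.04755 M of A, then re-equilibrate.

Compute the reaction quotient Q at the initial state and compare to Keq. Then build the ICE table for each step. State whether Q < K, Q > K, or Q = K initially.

Q₀ = 5775 vs Keq = 7384 ⇒ Q<K, forward
Step 1:
                  A         G         X         B
  I          0.1415    0.6246    0.0171     8.423
  C       -0.005998 -0.001999  0.001999  0.005998
  E          0.1355    0.6226    0.0191     8.429
  solve Keq expr → x = 0.001999; check Q = 7384
Then remove 0.04755 M of A.
Step 2:
                  A         G         X         B
  I         0.08795    0.6226    0.0191     8.429
  C         0.02415   0.00805  -0.00805  -0.02415
  E          0.1121    0.6307   0.01105     8.405
  solve Keq expr → x = -0.00805; check Q = 7384

Q₀ = 5775; Q < K (proceeds forward)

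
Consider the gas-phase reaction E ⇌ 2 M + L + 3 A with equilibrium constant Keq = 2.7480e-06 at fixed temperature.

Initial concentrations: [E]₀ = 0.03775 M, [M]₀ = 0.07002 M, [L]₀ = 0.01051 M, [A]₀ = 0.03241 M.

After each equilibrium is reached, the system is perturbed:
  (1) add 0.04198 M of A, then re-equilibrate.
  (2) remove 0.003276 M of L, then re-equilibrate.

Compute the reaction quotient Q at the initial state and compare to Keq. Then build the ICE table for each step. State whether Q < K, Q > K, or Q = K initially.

Q₀ = 4.6469e-08; Q < K (proceeds forward)

Q₀ = 4.6469e-08 vs Keq = 2.7480e-06 ⇒ Q<K, forward
Step 1:
                   E          M          L          A
  init       0.03775    0.07002    0.01051    0.03241
  Δ         -0.01241    0.02482    0.01241    0.03723
  eq         0.02534    0.09484    0.02292    0.06964
  solve Keq expr → x = 0.01241; check Q = 2.7480e-06
Then add 0.04198 M of A.
Step 2:
                   E          M          L          A
  init       0.02534    0.09484    0.02292     0.1116
  Δ         0.006427   -0.01285  -0.006427   -0.01928
  eq         0.03177    0.08199    0.01649    0.09234
  solve Keq expr → x = -0.006427; check Q = 2.7480e-06
Then remove 0.003276 M of L.
Step 3:
                   E          M          L          A
  init       0.03177    0.08199    0.01322    0.09234
  Δ       -8.8744e-04   0.001775 8.8744e-04   0.002662
  eq         0.03088    0.08376    0.01411      0.095
  solve Keq expr → x = 8.8744e-04; check Q = 2.7480e-06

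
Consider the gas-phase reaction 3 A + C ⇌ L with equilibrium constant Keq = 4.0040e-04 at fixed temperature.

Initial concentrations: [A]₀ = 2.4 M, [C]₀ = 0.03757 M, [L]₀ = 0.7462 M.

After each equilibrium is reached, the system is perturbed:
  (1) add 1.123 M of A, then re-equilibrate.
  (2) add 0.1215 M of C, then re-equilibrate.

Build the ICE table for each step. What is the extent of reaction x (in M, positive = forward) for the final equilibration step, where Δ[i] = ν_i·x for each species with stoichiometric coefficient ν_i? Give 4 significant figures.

Q₀ = 1.437 vs Keq = 4.0040e-04 ⇒ Q>K, reverse
Step 1:
                   A          C          L
  Initial        2.4    0.03757     0.7462
  Change       2.153     0.7177    -0.7177
  Equil        4.553     0.7552    0.02854
  solve Keq expr → x = -0.7177; check Q = 4.0040e-04
Then add 1.123 M of A.
Step 2:
                   A          C          L
  Initial      5.676     0.7552    0.02854
  Change    -0.06936   -0.02312    0.02312
  Equil        5.607     0.7321    0.05166
  solve Keq expr → x = 0.02312; check Q = 4.0040e-04
Then add 0.1215 M of C.
Step 3:
                   A          C          L
  Initial      5.607     0.8536    0.05166
  Change    -0.02206  -0.007353   0.007353
  Equil        5.585     0.8463    0.05901
  solve Keq expr → x = 0.007353; check Q = 4.0040e-04

x = 0.007353 M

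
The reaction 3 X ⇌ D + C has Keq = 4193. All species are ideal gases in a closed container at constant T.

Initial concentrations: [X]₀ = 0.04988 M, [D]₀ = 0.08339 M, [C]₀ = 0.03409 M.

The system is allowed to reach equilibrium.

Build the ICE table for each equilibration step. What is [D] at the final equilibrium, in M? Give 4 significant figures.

Q₀ = 22.91 vs Keq = 4193 ⇒ Q<K, forward
Step 1:
                    X           D           C
  Initial     0.04988     0.08339     0.03409
  Change     -0.03959      0.0132      0.0132
  Equil       0.01029     0.09659     0.04729
  solve Keq expr → x = 0.0132; check Q = 4193

[D]_eq = 0.09659 M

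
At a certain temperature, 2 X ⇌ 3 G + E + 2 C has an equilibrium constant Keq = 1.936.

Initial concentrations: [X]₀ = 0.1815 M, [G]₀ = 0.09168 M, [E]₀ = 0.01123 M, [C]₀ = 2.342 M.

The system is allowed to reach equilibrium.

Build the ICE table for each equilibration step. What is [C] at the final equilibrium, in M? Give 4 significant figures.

Q₀ = 0.001441 vs Keq = 1.936 ⇒ Q<K, forward
Step 1:
                  X         G         E         C
  I          0.1815   0.09168   0.01123     2.342
  C          -0.117    0.1755   0.05851     0.117
  E         0.06447    0.2672   0.06974     2.459
  solve Keq expr → x = 0.05851; check Q = 1.936

[C]_eq = 2.459 M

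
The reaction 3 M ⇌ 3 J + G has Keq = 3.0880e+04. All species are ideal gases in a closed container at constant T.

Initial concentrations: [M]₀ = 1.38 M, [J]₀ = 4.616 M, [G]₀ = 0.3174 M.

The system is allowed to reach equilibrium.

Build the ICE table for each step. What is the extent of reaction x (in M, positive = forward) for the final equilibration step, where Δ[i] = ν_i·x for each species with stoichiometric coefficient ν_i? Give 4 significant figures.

x = 0.4044 M

Q₀ = 11.88 vs Keq = 3.0880e+04 ⇒ Q<K, forward
Step 1:
                   M          J          G
  I             1.38      4.616     0.3174
  C           -1.213      1.213     0.4044
  E           0.1667      5.829     0.7218
  solve Keq expr → x = 0.4044; check Q = 3.0880e+04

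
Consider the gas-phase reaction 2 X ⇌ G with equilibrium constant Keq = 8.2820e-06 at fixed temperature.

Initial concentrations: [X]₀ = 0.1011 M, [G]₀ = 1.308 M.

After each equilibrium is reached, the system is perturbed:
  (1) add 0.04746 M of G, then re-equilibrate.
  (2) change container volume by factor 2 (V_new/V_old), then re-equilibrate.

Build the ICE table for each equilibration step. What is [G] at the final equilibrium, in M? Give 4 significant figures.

Q₀ = 128 vs Keq = 8.2820e-06 ⇒ Q>K, reverse
Step 1:
                  X         G
  Initial    0.1011     1.308
  Change      2.616    -1.308
  Equil       2.717 6.1137e-05
  solve Keq expr → x = -1.308; check Q = 8.2820e-06
Then add 0.04746 M of G.
Step 2:
                  X         G
  Initial     2.717   0.04752
  Change    0.09491  -0.04746
  Equil       2.812 6.5483e-05
  solve Keq expr → x = -0.04746; check Q = 8.2820e-06
Then change container volume by factor 2 (V_new/V_old).
Step 3:
                  X         G
  Initial     1.406 3.2742e-05
  Change  3.2740e-05 -1.6370e-05
  Equil       1.406 1.6372e-05
  solve Keq expr → x = -1.6370e-05; check Q = 8.2820e-06

[G]_eq = 1.6372e-05 M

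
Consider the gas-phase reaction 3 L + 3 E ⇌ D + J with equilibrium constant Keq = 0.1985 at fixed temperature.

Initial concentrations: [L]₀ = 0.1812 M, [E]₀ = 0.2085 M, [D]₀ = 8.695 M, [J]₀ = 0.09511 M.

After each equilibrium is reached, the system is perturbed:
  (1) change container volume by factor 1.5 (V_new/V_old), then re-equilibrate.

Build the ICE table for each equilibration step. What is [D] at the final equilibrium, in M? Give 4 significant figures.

[D]_eq = 5.733 M

Q₀ = 1.5336e+04 vs Keq = 0.1985 ⇒ Q>K, reverse
Step 1:
                    L           E           D           J
  I            0.1812      0.2085       8.695     0.09511
  C            0.2845      0.2845    -0.09483    -0.09483
  E            0.4657       0.493         8.6  2.7930e-04
  solve Keq expr → x = -0.09483; check Q = 0.1985
Then change container volume by factor 1.5 (V_new/V_old).
Step 2:
                    L           E           D           J
  I            0.3105      0.3287       5.733  1.8620e-04
  C        4.4732e-04  4.4732e-04 -1.4911e-04 -1.4911e-04
  E            0.3109      0.3291       5.733  3.7091e-05
  solve Keq expr → x = -1.4911e-04; check Q = 0.1985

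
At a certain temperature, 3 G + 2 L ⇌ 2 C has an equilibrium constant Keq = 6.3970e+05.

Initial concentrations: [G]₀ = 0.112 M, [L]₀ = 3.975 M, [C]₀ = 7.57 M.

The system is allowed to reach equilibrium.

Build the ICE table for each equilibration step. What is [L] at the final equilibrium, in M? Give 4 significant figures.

Q₀ = 2581 vs Keq = 6.3970e+05 ⇒ Q<K, forward
Step 1:
                    G           L           C
  I             0.112       3.975        7.57
  C          -0.09388    -0.06259     0.06259
  E           0.01812       3.912       7.633
  solve Keq expr → x = 0.03129; check Q = 6.3970e+05

[L]_eq = 3.912 M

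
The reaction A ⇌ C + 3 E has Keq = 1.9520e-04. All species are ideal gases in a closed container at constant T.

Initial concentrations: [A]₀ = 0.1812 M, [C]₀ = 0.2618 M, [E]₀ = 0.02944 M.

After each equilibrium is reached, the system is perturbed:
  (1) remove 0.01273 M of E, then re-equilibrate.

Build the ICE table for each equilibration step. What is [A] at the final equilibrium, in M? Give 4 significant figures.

[A]_eq = 0.1702 M

Q₀ = 3.6866e-05 vs Keq = 1.9520e-04 ⇒ Q<K, forward
Step 1:
                   A          C          E
  I           0.1812     0.2618    0.02944
  C        -0.006924   0.006924    0.02077
  E           0.1743     0.2687    0.05021
  solve Keq expr → x = 0.006924; check Q = 1.9520e-04
Then remove 0.01273 M of E.
Step 2:
                   A          C          E
  I           0.1743     0.2687    0.03748
  C        -0.004031   0.004031    0.01209
  E           0.1702     0.2728    0.04957
  solve Keq expr → x = 0.004031; check Q = 1.9520e-04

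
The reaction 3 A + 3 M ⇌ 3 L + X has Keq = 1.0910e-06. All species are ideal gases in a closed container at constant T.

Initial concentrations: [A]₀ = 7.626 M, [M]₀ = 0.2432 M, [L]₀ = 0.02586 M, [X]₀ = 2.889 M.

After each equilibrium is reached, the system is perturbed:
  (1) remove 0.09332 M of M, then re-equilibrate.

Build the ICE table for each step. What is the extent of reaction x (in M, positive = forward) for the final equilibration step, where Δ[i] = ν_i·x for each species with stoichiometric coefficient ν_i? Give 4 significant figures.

x = -0.001626 M

Q₀ = 7.8316e-06 vs Keq = 1.0910e-06 ⇒ Q>K, reverse
Step 1:
                    A           M           L           X
  init          7.626      0.2432     0.02586       2.889
  Δ           0.01178     0.01178    -0.01178   -0.003926
  eq            7.638       0.255     0.01408       2.885
  solve Keq expr → x = -0.003926; check Q = 1.0910e-06
Then remove 0.09332 M of M.
Step 2:
                    A           M           L           X
  init          7.638      0.1617     0.01408       2.885
  Δ          0.004877    0.004877   -0.004877   -0.001626
  eq            7.643      0.1665    0.009206       2.883
  solve Keq expr → x = -0.001626; check Q = 1.0910e-06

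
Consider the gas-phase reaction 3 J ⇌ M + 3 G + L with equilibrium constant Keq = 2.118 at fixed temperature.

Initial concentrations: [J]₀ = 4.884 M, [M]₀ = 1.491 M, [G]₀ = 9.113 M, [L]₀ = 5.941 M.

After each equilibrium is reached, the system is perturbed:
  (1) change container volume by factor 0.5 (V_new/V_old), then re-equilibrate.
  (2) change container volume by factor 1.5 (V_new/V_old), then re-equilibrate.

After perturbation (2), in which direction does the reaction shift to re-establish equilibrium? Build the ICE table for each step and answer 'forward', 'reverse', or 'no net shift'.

Q₀ = 57.54 vs Keq = 2.118 ⇒ Q>K, reverse
Step 1:
                   J          M          G          L
  Initial      4.884      1.491      9.113      5.941
  Change        2.59    -0.8634      -2.59    -0.8634
  Equil        7.474     0.6276      6.523      5.078
  solve Keq expr → x = -0.8634; check Q = 2.118
Then change container volume by factor 0.5 (V_new/V_old).
Step 2:
                   J          M          G          L
  Initial      14.95      1.255      13.05      10.16
  Change       1.686    -0.5619     -1.686    -0.5619
  Equil        16.63     0.6932      11.36      9.593
  solve Keq expr → x = -0.5619; check Q = 2.118
Then change container volume by factor 1.5 (V_new/V_old).
Step 3:
                   J          M          G          L
  Initial      11.09     0.4622      7.573      6.395
  Change     -0.6207     0.2069     0.6207     0.2069
  Equil        10.47     0.6691      8.194      6.602
  solve Keq expr → x = 0.2069; check Q = 2.118

Direction: forward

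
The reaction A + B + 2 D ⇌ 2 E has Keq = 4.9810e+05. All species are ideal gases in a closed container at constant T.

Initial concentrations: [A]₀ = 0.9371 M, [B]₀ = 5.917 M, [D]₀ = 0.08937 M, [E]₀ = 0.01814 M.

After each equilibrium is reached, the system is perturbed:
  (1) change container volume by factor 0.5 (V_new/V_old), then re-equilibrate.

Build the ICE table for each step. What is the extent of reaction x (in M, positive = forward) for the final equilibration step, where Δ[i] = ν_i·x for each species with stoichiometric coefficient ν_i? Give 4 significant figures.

Q₀ = 0.00743 vs Keq = 4.9810e+05 ⇒ Q<K, forward
Step 1:
                  A         B         D         E
  Initial    0.9371     5.917   0.08937   0.01814
  Change   -0.04465  -0.04465   -0.0893    0.0893
  Equil      0.8924     5.872 6.6500e-05    0.1074
  solve Keq expr → x = 0.04465; check Q = 4.9810e+05
Then change container volume by factor 0.5 (V_new/V_old).
Step 2:
                  A         B         D         E
  Initial     1.785     11.74 1.3300e-04    0.2149
  Change  -3.3240e-05 -3.3240e-05 -6.6479e-05 6.6479e-05
  Equil       1.785     11.74 6.6522e-05     0.215
  solve Keq expr → x = 3.3240e-05; check Q = 4.9810e+05

x = 3.3240e-05 M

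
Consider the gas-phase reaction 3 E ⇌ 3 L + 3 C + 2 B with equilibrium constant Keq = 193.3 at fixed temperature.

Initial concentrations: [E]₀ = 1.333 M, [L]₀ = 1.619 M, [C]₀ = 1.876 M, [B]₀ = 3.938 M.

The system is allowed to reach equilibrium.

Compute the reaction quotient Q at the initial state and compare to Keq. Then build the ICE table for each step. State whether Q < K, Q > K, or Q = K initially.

Q₀ = 183.4; Q < K (proceeds forward)

Q₀ = 183.4 vs Keq = 193.3 ⇒ Q<K, forward
Step 1:
                  E         L         C         B
  I           1.333     1.619     1.876     3.938
  C       -0.008666  0.008666  0.008666  0.005777
  E           1.324     1.628     1.885     3.944
  solve Keq expr → x = 0.002889; check Q = 193.3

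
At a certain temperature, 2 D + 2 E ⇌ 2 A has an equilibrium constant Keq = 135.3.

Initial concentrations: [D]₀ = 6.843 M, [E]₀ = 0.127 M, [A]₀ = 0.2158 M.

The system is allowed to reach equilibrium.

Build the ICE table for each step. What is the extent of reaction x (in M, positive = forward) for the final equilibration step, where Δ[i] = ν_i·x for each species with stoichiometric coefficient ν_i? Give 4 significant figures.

x = 0.06134 M

Q₀ = 0.06166 vs Keq = 135.3 ⇒ Q<K, forward
Step 1:
                   D          E          A
  Initial      6.843      0.127     0.2158
  Change     -0.1227    -0.1227     0.1227
  Equil         6.72    0.00433     0.3385
  solve Keq expr → x = 0.06134; check Q = 135.3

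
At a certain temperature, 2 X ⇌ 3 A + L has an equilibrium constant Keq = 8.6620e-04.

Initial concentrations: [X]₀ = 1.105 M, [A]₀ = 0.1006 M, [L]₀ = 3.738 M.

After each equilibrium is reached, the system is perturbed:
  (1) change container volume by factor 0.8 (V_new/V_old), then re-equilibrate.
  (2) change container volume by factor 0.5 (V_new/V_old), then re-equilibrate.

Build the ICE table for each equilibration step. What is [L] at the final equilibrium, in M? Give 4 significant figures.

[L]_eq = 9.292 M

Q₀ = 0.003117 vs Keq = 8.6620e-04 ⇒ Q>K, reverse
Step 1:
                  X         A         L
  init        1.105    0.1006     3.738
  Δ         0.02266  -0.03399  -0.01133
  eq          1.128   0.06661     3.727
  solve Keq expr → x = -0.01133; check Q = 8.6620e-04
Then change container volume by factor 0.8 (V_new/V_old).
Step 2:
                  X         A         L
  init         1.41   0.08326     4.658
  Δ        0.007491  -0.01124 -0.003745
  eq          1.417   0.07203     4.655
  solve Keq expr → x = -0.003745; check Q = 8.6620e-04
Then change container volume by factor 0.5 (V_new/V_old).
Step 3:
                  X         A         L
  init        2.834    0.1441     9.309
  Δ           0.035   -0.0525   -0.0175
  eq          2.869   0.09155     9.292
  solve Keq expr → x = -0.0175; check Q = 8.6620e-04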